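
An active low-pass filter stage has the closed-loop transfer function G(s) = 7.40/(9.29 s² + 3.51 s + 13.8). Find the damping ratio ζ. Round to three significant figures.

Dividing through by 9.29: denominator becomes s² + 0.3778 s + 1.485.
So ω_n = √1.485 = 1.22 rad/s and ζ = 0.3778/(2·1.22) = 0.155.

ζ ≈ 0.155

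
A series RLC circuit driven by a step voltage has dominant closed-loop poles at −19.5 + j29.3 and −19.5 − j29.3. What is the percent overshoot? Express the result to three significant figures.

%OS ≈ 12.4%

|pole| = ω_n = √(19.5² + 29.3²) = 35.2 rad/s; ζ = cos θ = σ/ω_n = 0.554.
%OS = 100·exp(−πζ/√(1−ζ²)) = 12.4%.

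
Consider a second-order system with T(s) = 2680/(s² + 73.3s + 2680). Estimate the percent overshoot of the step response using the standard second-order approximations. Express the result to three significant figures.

%OS ≈ 4.29%

ω_n = √2680 = 51.8 rad/s; ζ = 73.3/(2·51.8) = 0.708.
%OS = 100 e^{−πζ/√(1−ζ²)} with ζ = 0.708 gives 4.29%.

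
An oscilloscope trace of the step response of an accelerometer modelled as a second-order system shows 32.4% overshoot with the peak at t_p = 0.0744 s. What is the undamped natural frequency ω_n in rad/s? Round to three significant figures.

ω_n ≈ 44.9 rad/s

From the overshoot, ζ = −ln(OS)/√(π²+ln²(OS)) = 0.338.
From t_p = π/ω_d, ω_d = π/0.0744 = 42.2 rad/s, so ω_n = ω_d/√(1−ζ²) = 44.9 rad/s.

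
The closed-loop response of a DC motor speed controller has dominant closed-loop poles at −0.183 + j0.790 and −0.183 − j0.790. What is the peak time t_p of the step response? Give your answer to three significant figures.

t_p = π/ω_d with ω_d = 0.790 (the imaginary part), so t_p = 3.98 s.

t_p ≈ 3.98 s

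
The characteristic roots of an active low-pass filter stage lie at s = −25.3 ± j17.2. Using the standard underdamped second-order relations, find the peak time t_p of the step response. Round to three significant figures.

t_p ≈ 0.183 s

t_p = π/ω_d with ω_d = 17.2 (the imaginary part), so t_p = 0.183 s.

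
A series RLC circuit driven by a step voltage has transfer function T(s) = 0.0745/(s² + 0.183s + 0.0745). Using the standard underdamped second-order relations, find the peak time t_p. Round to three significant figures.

t_p ≈ 12.2 s

ω_n = √0.0745 = 0.273 rad/s; ζ = 0.183/(2·0.273) = 0.335.
ω_d = ω_n√(1−ζ²) = 0.257 rad/s. Then t_p = π/ω_d = 12.2 s.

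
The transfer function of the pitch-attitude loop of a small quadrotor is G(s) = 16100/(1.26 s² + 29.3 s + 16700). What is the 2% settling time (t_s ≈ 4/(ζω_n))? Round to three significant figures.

t_s ≈ 0.344 s

Dividing through by 1.26: denominator becomes s² + 23.25 s + 13250.
So ω_n = √13250 = 115 rad/s and ζ = 23.25/(2·115) = 0.101.
t_s ≈ 4/(ζω_n) = 0.344 s.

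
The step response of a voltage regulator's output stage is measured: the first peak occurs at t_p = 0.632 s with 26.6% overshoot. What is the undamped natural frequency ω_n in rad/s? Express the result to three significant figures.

ω_n ≈ 5.39 rad/s

From the overshoot, ζ = −ln(OS)/√(π²+ln²(OS)) = 0.388.
t_p = π/ω_d ⇒ ω_d = 4.97 rad/s; then ω_n = ω_d/√(1−ζ²) = 5.39 rad/s.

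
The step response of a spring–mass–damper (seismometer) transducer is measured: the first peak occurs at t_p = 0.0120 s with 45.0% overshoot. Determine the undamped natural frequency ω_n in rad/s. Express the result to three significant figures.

ζ from %OS: ζ = |ln 0.450|/√(π²+ln²0.450) = 0.246.
t_p = π/ω_d ⇒ ω_d = 262 rad/s; then ω_n = ω_d/√(1−ζ²) = 270 rad/s.

ω_n ≈ 270 rad/s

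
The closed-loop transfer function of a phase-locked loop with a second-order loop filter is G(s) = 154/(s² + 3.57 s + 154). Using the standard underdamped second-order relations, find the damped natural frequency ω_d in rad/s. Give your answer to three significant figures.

Matching coefficients with s² + 2ζω_n s + ω_n² gives ω_n² = 154 ⇒ ω_n = 12.4 rad/s, and ζ = 3.57/(2ω_n) = 0.144.
ω_d = ω_n√(1−ζ²) = 12.3 rad/s.

ω_d ≈ 12.3 rad/s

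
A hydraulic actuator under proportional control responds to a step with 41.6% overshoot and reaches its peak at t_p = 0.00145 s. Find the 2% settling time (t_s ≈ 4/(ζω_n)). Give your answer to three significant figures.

The overshoot fixes ζ = −ln(OS)/√(π²+ln²(OS)) = 0.269.
t_p = π/ω_d ⇒ ω_d = 2170 rad/s; then ω_n = ω_d/√(1−ζ²) = 2250 rad/s.
t_s ≈ 4/(ζω_n) = 4/(0.269·2250) = 0.00661 s.

t_s ≈ 0.00661 s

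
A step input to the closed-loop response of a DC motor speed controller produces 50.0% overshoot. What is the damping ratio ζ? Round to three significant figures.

ζ ≈ 0.215

ζ = −ln(OS)/√(π² + (ln OS)²). With OS = 0.500, ln OS = −0.6931 and ζ = 0.6931/3.217 = 0.215.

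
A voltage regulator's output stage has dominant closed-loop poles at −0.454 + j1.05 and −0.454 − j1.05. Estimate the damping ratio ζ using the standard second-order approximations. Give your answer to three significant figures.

The poles are at −σ ± jω_d with σ = 0.454 and ω_d = 1.05, so ω_n = √(σ²+ω_d²) = 1.14 rad/s and ζ = σ/ω_n = 0.397.

ζ ≈ 0.397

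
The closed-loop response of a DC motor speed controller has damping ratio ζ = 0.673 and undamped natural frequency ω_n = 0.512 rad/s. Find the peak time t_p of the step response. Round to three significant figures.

The damped frequency is ω_d = ω_n√(1−ζ²) = 0.512·√(1−0.453) = 0.379 rad/s.
Peak time t_p = π/ω_d = π/0.379 = 8.30 s.

t_p ≈ 8.30 s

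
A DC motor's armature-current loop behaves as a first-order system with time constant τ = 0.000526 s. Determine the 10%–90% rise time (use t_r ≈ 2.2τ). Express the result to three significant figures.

t_r ≈ 0.00116 s

t_r ≈ 2.2τ = 0.00116 s.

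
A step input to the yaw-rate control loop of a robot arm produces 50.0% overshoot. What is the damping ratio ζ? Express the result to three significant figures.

ζ ≈ 0.215

ζ = −ln(OS)/√(π² + (ln OS)²). With OS = 0.500, ln OS = −0.6931 and ζ = 0.6931/3.217 = 0.215.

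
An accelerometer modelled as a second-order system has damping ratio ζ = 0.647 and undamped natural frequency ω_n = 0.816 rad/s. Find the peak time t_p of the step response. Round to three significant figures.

t_p ≈ 5.05 s

The damped frequency is ω_d = ω_n√(1−ζ²) = 0.816·√(1−0.419) = 0.622 rad/s.
Peak time t_p = π/ω_d = π/0.622 = 5.05 s.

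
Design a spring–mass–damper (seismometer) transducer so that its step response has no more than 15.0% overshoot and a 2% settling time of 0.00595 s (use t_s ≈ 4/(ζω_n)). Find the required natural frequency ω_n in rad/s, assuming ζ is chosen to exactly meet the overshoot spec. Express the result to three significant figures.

ω_n ≈ 1300 rad/s

ζ = −ln(OS)/√(π² + (ln OS)²). With OS = 0.150, ln OS = −1.897 and ζ = 1.897/3.670 = 0.517.
From t_s ≈ 4/(ζω_n): ω_n = 4/(ζ·t_s) = 4/(0.517·0.00595) = 1300 rad/s.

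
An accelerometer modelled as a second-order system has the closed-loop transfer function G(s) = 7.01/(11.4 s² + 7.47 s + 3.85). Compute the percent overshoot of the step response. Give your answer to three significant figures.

Dividing through by 11.4: denominator becomes s² + 0.6553 s + 0.3377.
So ω_n = √0.3377 = 0.581 rad/s and ζ = 0.6553/(2·0.581) = 0.564.
Overshoot: exp(−π·0.564/√(1−0.564²)) = 0.117, i.e. 11.7%.

%OS ≈ 11.7%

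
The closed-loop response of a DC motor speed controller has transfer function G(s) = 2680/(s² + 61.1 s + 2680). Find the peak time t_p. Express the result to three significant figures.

ω_n = √2680 = 51.8 rad/s; ζ = 61.1/(2·51.8) = 0.590.
ω_d = ω_n√(1−ζ²) = 41.8 rad/s. Then t_p = π/ω_d = 0.0752 s.

t_p ≈ 0.0752 s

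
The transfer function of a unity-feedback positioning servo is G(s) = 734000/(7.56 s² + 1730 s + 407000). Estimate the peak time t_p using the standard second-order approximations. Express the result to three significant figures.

t_p ≈ 0.0156 s

Dividing through by 7.56: denominator becomes s² + 228.8 s + 53840.
So ω_n = √53840 = 232 rad/s and ζ = 228.8/(2·232) = 0.493.
The damped frequency ω_d = ω_n√(1−ζ²) = 202 rad/s. t_p = π/ω_d = 0.0156 s.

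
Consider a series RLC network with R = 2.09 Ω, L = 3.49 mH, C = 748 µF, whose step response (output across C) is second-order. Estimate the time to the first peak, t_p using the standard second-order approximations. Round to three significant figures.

For a series RLC circuit (capacitor voltage as output), ω_n = 1/√(LC) = 1/√(3.49 mH · 748 µF) = 619 rad/s.
ζ = (R/2)·√(C/L) = (2.09/2)·√(748 µF/3.49 mH) = 0.484.
The damped frequency ω_d = ω_n√(1−ζ²) = 542 rad/s. t_p = π/ω_d = 0.00580 s.

t_p ≈ 0.00580 s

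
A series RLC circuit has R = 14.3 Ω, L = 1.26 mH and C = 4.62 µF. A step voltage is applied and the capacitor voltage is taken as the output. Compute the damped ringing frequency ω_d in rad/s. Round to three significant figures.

For a series RLC circuit (capacitor voltage as output), ω_n = 1/√(LC) = 1/√(1.26 mH · 4.62 µF) = 13100 rad/s.
ζ = (R/2)·√(C/L) = (14.3/2)·√(4.62 µF/1.26 mH) = 0.433.
ω_d = ω_n√(1−ζ²) = 11800 rad/s.

ω_d ≈ 11800 rad/s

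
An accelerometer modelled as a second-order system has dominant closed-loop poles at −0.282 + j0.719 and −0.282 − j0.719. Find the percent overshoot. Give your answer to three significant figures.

%OS ≈ 29.2%

|pole| = ω_n = √(0.282² + 0.719²) = 0.772 rad/s; ζ = cos θ = σ/ω_n = 0.365.
Overshoot: exp(−π·0.365/√(1−0.365²)) = 0.292, i.e. 29.2%.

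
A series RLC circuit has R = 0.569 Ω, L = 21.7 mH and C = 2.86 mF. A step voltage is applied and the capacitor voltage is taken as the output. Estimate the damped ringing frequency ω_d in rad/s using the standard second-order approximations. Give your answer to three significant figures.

For a series RLC circuit (capacitor voltage as output), ω_n = 1/√(LC) = 1/√(21.7 mH · 2.86 mF) = 127 rad/s.
ζ = (R/2)·√(C/L) = (0.569/2)·√(2.86 mF/21.7 mH) = 0.103.
ω_d = ω_n√(1−ζ²) = 126 rad/s.

ω_d ≈ 126 rad/s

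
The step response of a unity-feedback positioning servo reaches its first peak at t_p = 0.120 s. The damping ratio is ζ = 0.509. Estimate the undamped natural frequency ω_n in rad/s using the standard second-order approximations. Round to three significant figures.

Peak time t_p = π/ω_d, so ω_d = π/t_p = π/0.120 = 26.2 rad/s.
ω_n = ω_d/√(1−ζ²) = 26.2/√0.741 = 30.4 rad/s.

ω_n ≈ 30.4 rad/s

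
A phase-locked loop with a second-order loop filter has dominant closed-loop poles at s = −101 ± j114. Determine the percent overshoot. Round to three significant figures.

The poles are at −σ ± jω_d with σ = 101 and ω_d = 114, so ω_n = √(σ²+ω_d²) = 152 rad/s and ζ = σ/ω_n = 0.663.
Overshoot: exp(−π·0.663/√(1−0.663²)) = 0.0618, i.e. 6.18%.

%OS ≈ 6.18%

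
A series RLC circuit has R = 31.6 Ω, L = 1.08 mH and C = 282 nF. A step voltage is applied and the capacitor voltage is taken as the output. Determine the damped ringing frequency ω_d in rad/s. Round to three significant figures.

For a series RLC circuit (capacitor voltage as output), ω_n = 1/√(LC) = 1/√(1.08 mH · 282 nF) = 57300 rad/s.
ζ = (R/2)·√(C/L) = (31.6/2)·√(282 nF/1.08 mH) = 0.255.
ω_d = ω_n√(1−ζ²) = 55400 rad/s.

ω_d ≈ 55400 rad/s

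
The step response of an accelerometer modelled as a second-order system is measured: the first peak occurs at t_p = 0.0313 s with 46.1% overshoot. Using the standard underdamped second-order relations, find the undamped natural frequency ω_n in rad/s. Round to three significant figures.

ω_n ≈ 103 rad/s

The overshoot fixes ζ = −ln(OS)/√(π²+ln²(OS)) = 0.239.
t_p = π/ω_d ⇒ ω_d = 100 rad/s; then ω_n = ω_d/√(1−ζ²) = 103 rad/s.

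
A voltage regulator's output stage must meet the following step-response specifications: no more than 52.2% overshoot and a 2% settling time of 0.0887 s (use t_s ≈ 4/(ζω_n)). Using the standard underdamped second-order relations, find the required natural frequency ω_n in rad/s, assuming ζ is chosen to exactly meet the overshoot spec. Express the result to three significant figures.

ω_n ≈ 223 rad/s

ζ = −ln(OS)/√(π² + (ln OS)²). With OS = 0.522, ln OS = −0.6501 and ζ = 0.6501/3.208 = 0.203.
From t_s ≈ 4/(ζω_n): ω_n = 4/(ζ·t_s) = 4/(0.203·0.0887) = 223 rad/s.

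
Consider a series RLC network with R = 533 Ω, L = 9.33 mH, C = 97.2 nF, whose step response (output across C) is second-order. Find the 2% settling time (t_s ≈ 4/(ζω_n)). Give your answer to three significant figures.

For a series RLC circuit (capacitor voltage as output), ω_n = 1/√(LC) = 1/√(9.33 mH · 97.2 nF) = 33200 rad/s.
ζ = (R/2)·√(C/L) = (533/2)·√(97.2 nF/9.33 mH) = 0.860.
t_s ≈ 4/(ζω_n) = 0.000140 s.

t_s ≈ 0.000140 s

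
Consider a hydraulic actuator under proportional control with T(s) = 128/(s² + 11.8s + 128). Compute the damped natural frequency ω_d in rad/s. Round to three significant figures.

Matching coefficients with s² + 2ζω_n s + ω_n² gives ω_n² = 128 ⇒ ω_n = 11.3 rad/s, and ζ = 11.8/(2ω_n) = 0.521.
ω_d = 11.3·√(1 − 0.521²) = 9.65 rad/s.

ω_d ≈ 9.65 rad/s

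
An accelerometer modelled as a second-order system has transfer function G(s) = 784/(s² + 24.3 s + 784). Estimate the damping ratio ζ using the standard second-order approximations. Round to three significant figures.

ζ ≈ 0.434

ω_n = √784 = 28.0 rad/s; ζ = 24.3/(2·28.0) = 0.434.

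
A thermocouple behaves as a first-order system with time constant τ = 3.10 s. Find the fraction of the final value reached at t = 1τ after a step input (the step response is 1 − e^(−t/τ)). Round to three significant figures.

y(t)/y_∞ = 1 − e^(−t/τ) = 1 − e^(−1) = 1 − e^(−1.00) = 0.632.

y/y_∞ ≈ 0.632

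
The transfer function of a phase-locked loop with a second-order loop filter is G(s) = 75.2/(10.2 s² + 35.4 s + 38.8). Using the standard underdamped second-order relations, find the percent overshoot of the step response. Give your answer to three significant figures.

Dividing through by 10.2: denominator becomes s² + 3.471 s + 3.804.
So ω_n = √3.804 = 1.95 rad/s and ζ = 3.471/(2·1.95) = 0.890.
%OS = 100·exp(−πζ/√(1−ζ²)) = 0.219%.

%OS ≈ 0.219%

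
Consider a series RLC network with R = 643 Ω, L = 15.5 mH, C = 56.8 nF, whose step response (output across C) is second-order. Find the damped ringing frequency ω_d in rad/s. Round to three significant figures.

ω_d ≈ 26600 rad/s

For a series RLC circuit (capacitor voltage as output), ω_n = 1/√(LC) = 1/√(15.5 mH · 56.8 nF) = 33700 rad/s.
ζ = (R/2)·√(C/L) = (643/2)·√(56.8 nF/15.5 mH) = 0.615.
The damped frequency ω_d = ω_n√(1−ζ²) = 26600 rad/s.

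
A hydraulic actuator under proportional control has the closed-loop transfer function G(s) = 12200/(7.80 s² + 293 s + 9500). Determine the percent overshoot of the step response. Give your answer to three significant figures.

%OS ≈ 13.5%

Dividing through by 7.80: denominator becomes s² + 37.56 s + 1218.
So ω_n = √1218 = 34.9 rad/s and ζ = 37.56/(2·34.9) = 0.538.
Overshoot: exp(−π·0.538/√(1−0.538²)) = 0.135, i.e. 13.5%.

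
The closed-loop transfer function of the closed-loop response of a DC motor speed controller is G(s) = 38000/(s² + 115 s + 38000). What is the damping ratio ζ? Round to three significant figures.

ζ ≈ 0.295

Matching coefficients with s² + 2ζω_n s + ω_n² gives ω_n² = 38000 ⇒ ω_n = 195 rad/s, and ζ = 115/(2ω_n) = 0.295.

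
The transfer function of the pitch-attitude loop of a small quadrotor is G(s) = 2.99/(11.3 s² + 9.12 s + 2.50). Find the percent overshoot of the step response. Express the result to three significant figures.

%OS ≈ 0.527%

Dividing through by 11.3: denominator becomes s² + 0.8071 s + 0.2212.
So ω_n = √0.2212 = 0.470 rad/s and ζ = 0.8071/(2·0.470) = 0.858.
Overshoot: exp(−π·0.858/√(1−0.858²)) = 0.00527, i.e. 0.527%.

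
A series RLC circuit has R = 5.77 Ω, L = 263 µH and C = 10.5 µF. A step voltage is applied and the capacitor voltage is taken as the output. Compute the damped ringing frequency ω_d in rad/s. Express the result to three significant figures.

For a series RLC circuit (capacitor voltage as output), ω_n = 1/√(LC) = 1/√(263 µH · 10.5 µF) = 19000 rad/s.
ζ = (R/2)·√(C/L) = (5.77/2)·√(10.5 µF/263 µH) = 0.576.
The damped frequency ω_d = ω_n√(1−ζ²) = 15500 rad/s.

ω_d ≈ 15500 rad/s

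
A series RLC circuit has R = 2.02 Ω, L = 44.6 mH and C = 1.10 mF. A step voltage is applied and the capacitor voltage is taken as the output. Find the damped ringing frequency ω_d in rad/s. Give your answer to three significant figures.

For a series RLC circuit (capacitor voltage as output), ω_n = 1/√(LC) = 1/√(44.6 mH · 1.10 mF) = 143 rad/s.
ζ = (R/2)·√(C/L) = (2.02/2)·√(1.10 mF/44.6 mH) = 0.159.
ω_d = 143·√(1 − 0.159²) = 141 rad/s.

ω_d ≈ 141 rad/s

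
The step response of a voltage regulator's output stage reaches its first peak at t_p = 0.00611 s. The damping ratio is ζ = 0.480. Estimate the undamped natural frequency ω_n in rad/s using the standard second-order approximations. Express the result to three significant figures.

ω_n ≈ 586 rad/s

Peak time t_p = π/ω_d, so ω_d = π/t_p = π/0.00611 = 514 rad/s.
ω_n = ω_d/√(1−ζ²) = 514/√0.770 = 586 rad/s.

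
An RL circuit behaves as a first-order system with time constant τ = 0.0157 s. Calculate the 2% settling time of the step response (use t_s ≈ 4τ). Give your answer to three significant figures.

t_s ≈ 0.0628 s

t_s ≈ 4τ = 0.0628 s.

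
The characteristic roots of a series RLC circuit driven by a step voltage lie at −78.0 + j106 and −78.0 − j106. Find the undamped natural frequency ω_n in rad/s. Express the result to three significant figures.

ω_n ≈ 132 rad/s

With σ = 78.0, ω_d = 106: ω_n = √(σ²+ω_d²) = 132 rad/s, ζ = σ/ω_n = 0.593.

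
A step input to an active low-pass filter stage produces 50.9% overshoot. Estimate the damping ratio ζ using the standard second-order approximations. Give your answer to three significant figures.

Inverting the overshoot relation: ζ = |ln 0.509|/√(π² + ln²0.509) = 0.210.

ζ ≈ 0.210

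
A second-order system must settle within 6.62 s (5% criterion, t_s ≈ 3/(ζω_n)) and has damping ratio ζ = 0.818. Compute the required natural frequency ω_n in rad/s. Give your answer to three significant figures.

Rearranging t_s ≈ 3/(ζω_n) gives ω_n = 3/(ζ·t_s) = 3/(0.818 × 6.62) = 0.554 rad/s.

ω_n ≈ 0.554 rad/s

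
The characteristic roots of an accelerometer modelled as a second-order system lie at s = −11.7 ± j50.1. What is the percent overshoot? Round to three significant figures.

%OS ≈ 48.0%

With σ = 11.7, ω_d = 50.1: ω_n = √(σ²+ω_d²) = 51.4 rad/s, ζ = σ/ω_n = 0.227.
Overshoot: exp(−π·0.227/√(1−0.227²)) = 0.480, i.e. 48.0%.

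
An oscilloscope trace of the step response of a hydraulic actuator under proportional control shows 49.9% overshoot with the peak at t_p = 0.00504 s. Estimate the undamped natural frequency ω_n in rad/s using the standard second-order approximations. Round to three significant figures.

ω_n ≈ 638 rad/s

From the overshoot, ζ = −ln(OS)/√(π²+ln²(OS)) = 0.216.
From t_p = π/ω_d, ω_d = π/0.00504 = 623 rad/s, so ω_n = ω_d/√(1−ζ²) = 638 rad/s.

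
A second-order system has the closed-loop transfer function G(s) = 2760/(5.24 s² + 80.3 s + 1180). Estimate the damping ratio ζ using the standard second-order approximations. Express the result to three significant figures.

ζ ≈ 0.511

Dividing through by 5.24: denominator becomes s² + 15.32 s + 225.2.
So ω_n = √225.2 = 15.0 rad/s and ζ = 15.32/(2·15.0) = 0.511.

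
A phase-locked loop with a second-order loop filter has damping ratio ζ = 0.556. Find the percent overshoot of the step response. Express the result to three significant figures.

%OS ≈ 12.2%

For an underdamped second-order system, %OS = 100·exp(−πζ/√(1−ζ²)).
πζ/√(1−ζ²) = π·0.556/√(1−0.309) = 2.101, so %OS = 100·e^(−2.101) = 12.2%.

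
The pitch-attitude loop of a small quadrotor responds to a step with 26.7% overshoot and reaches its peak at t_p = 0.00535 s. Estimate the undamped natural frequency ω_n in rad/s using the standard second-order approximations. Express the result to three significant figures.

The overshoot fixes ζ = −ln(OS)/√(π²+ln²(OS)) = 0.387.
t_p = π/ω_d ⇒ ω_d = 587 rad/s; then ω_n = ω_d/√(1−ζ²) = 637 rad/s.

ω_n ≈ 637 rad/s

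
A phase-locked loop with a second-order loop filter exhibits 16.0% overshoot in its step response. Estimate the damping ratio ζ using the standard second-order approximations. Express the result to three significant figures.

ζ = −ln(OS)/√(π² + (ln OS)²). With OS = 0.160, ln OS = −1.833 and ζ = 1.833/3.637 = 0.504.

ζ ≈ 0.504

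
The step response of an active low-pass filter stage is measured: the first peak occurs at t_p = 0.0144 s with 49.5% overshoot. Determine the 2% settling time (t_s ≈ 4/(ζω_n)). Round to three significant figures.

t_s ≈ 0.0819 s

From the overshoot, ζ = −ln(OS)/√(π²+ln²(OS)) = 0.218.
From t_p = π/ω_d, ω_d = π/0.0144 = 218 rad/s, so ω_n = ω_d/√(1−ζ²) = 224 rad/s.
t_s ≈ 4/(ζω_n) = 4/(0.218·224) = 0.0819 s.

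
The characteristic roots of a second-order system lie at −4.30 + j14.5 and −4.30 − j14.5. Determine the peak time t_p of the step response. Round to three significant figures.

t_p ≈ 0.217 s

t_p = π/ω_d with ω_d = 14.5 (the imaginary part), so t_p = 0.217 s.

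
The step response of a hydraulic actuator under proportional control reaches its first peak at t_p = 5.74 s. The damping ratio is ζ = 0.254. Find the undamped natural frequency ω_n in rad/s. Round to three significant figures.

ω_n ≈ 0.566 rad/s

Peak time t_p = π/ω_d, so ω_d = π/t_p = π/5.74 = 0.547 rad/s.
ω_n = ω_d/√(1−ζ²) = 0.547/√0.935 = 0.566 rad/s.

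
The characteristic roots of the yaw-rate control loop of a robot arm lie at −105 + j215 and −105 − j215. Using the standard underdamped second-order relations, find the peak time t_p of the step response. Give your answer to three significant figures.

t_p = π/ω_d with ω_d = 215 (the imaginary part), so t_p = 0.0146 s.

t_p ≈ 0.0146 s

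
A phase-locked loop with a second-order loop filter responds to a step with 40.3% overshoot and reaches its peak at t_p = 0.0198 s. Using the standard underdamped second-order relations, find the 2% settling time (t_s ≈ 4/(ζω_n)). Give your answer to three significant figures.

ζ from %OS: ζ = |ln 0.403|/√(π²+ln²0.403) = 0.278.
t_p = π/ω_d ⇒ ω_d = 159 rad/s; then ω_n = ω_d/√(1−ζ²) = 165 rad/s.
t_s ≈ 4/(ζω_n) = 4/(0.278·165) = 0.0871 s.

t_s ≈ 0.0871 s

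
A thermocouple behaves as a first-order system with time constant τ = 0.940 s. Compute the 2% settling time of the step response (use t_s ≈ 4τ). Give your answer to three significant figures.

t_s ≈ 4τ = 3.76 s.

t_s ≈ 3.76 s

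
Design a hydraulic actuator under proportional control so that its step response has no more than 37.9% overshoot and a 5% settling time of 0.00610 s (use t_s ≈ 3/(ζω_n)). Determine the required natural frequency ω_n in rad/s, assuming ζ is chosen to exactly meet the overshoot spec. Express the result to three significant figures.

ζ = −ln(OS)/√(π² + (ln OS)²). With OS = 0.379, ln OS = −0.9702 and ζ = 0.9702/3.288 = 0.295.
Then ω_n = 3/(ζ t_s) = 3/(0.295 × 0.00610) = 1670 rad/s.

ω_n ≈ 1670 rad/s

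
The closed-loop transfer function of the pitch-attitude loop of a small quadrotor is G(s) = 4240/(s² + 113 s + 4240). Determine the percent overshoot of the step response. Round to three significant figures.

%OS ≈ 0.415%

ω_n = √4240 = 65.1 rad/s; ζ = 113/(2·65.1) = 0.868.
%OS = 100·exp(−πζ/√(1−ζ²)) = 0.415%.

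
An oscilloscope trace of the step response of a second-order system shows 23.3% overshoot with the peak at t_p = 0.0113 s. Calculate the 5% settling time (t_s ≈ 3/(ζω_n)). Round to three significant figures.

ζ from %OS: ζ = |ln 0.233|/√(π²+ln²0.233) = 0.421.
t_p = π/ω_d ⇒ ω_d = 278 rad/s; then ω_n = ω_d/√(1−ζ²) = 306 rad/s.
t_s ≈ 3/(ζω_n) = 3/(0.421·306) = 0.0233 s.

t_s ≈ 0.0233 s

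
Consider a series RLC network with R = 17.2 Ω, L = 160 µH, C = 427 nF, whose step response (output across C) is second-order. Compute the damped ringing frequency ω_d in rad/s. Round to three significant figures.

ω_d ≈ 108000 rad/s

For a series RLC circuit (capacitor voltage as output), ω_n = 1/√(LC) = 1/√(160 µH · 427 nF) = 121000 rad/s.
ζ = (R/2)·√(C/L) = (17.2/2)·√(427 nF/160 µH) = 0.444.
ω_d = 121000·√(1 − 0.444²) = 108000 rad/s.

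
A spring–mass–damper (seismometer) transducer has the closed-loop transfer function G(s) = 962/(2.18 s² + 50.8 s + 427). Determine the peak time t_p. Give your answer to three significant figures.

t_p ≈ 0.405 s

Dividing through by 2.18: denominator becomes s² + 23.30 s + 195.9.
So ω_n = √195.9 = 14.0 rad/s and ζ = 23.30/(2·14.0) = 0.833.
ω_d = 14.0·√(1 − 0.833²) = 7.75 rad/s. t_p = π/ω_d = 0.405 s.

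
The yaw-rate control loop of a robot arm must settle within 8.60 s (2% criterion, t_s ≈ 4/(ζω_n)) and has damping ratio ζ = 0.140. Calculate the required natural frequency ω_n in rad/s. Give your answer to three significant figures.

Rearranging t_s ≈ 4/(ζω_n) gives ω_n = 4/(ζ·t_s) = 4/(0.140 × 8.60) = 3.32 rad/s.

ω_n ≈ 3.32 rad/s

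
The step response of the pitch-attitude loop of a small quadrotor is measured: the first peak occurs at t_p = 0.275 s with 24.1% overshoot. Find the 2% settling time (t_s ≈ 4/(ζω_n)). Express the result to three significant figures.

The overshoot fixes ζ = −ln(OS)/√(π²+ln²(OS)) = 0.413.
From t_p = π/ω_d, ω_d = π/0.275 = 11.4 rad/s, so ω_n = ω_d/√(1−ζ²) = 12.5 rad/s.
t_s ≈ 4/(ζω_n) = 4/(0.413·12.5) = 0.773 s.

t_s ≈ 0.773 s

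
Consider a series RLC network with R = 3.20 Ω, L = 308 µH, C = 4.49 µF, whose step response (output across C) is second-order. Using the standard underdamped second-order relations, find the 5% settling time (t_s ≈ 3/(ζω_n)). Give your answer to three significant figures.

For a series RLC circuit (capacitor voltage as output), ω_n = 1/√(LC) = 1/√(308 µH · 4.49 µF) = 26900 rad/s.
ζ = (R/2)·√(C/L) = (3.20/2)·√(4.49 µF/308 µH) = 0.193.
t_s ≈ 3/(ζω_n) = 0.000577 s.

t_s ≈ 0.000577 s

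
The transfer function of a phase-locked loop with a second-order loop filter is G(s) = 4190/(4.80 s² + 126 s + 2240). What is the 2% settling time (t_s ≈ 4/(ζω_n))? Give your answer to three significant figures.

Dividing through by 4.80: denominator becomes s² + 26.25 s + 466.7.
So ω_n = √466.7 = 21.6 rad/s and ζ = 26.25/(2·21.6) = 0.608.
t_s ≈ 4/(ζω_n) = 0.305 s.

t_s ≈ 0.305 s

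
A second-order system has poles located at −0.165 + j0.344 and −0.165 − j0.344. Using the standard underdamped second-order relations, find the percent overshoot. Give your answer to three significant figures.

%OS ≈ 22.2%

|pole| = ω_n = √(0.165² + 0.344²) = 0.382 rad/s; ζ = cos θ = σ/ω_n = 0.432.
%OS = 100 e^{−πζ/√(1−ζ²)} with ζ = 0.432 gives 22.2%.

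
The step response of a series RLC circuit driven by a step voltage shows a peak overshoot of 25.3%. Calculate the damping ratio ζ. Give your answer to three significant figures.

ζ ≈ 0.401

Inverting the overshoot relation: ζ = |ln 0.253|/√(π² + ln²0.253) = 0.401.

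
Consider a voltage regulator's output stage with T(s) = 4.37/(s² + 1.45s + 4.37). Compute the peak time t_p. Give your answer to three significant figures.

Comparing the denominator to s² + 2ζω_n s + ω_n²: ω_n = √4.37 = 2.09 rad/s, and 2ζω_n = 1.45 so ζ = 1.45/(2·2.09) = 0.347.
ω_d = ω_n√(1−ζ²) = 1.96 rad/s. Then t_p = π/ω_d = 1.60 s.

t_p ≈ 1.60 s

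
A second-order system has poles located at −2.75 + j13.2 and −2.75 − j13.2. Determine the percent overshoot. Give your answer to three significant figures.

%OS ≈ 52.0%

With σ = 2.75, ω_d = 13.2: ω_n = √(σ²+ω_d²) = 13.5 rad/s, ζ = σ/ω_n = 0.204.
%OS = 100 e^{−πζ/√(1−ζ²)} with ζ = 0.204 gives 52.0%.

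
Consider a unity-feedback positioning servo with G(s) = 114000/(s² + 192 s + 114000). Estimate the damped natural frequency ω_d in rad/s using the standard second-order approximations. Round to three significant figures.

Comparing the denominator to s² + 2ζω_n s + ω_n²: ω_n = √114000 = 338 rad/s, and 2ζω_n = 192 so ζ = 192/(2·338) = 0.284.
ω_d = ω_n√(1−ζ²) = 324 rad/s.

ω_d ≈ 324 rad/s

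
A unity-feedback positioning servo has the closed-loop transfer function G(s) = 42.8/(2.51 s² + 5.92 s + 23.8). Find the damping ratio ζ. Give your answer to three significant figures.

Dividing through by 2.51: denominator becomes s² + 2.359 s + 9.482.
So ω_n = √9.482 = 3.08 rad/s and ζ = 2.359/(2·3.08) = 0.383.

ζ ≈ 0.383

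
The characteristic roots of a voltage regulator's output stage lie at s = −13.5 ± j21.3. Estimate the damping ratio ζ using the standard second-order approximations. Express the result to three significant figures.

ζ ≈ 0.535

The poles are at −σ ± jω_d with σ = 13.5 and ω_d = 21.3, so ω_n = √(σ²+ω_d²) = 25.2 rad/s and ζ = σ/ω_n = 0.535.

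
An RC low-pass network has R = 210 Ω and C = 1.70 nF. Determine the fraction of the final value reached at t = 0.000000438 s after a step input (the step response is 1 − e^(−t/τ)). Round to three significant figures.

y/y_∞ ≈ 0.707

τ = RC = 210 × 1.70 nF = 0.000000357 s.
y(t)/y_∞ = 1 − e^(−t/τ) = 1 − e^(−0.000000438/0.000000357) = 1 − e^(−1.23) = 0.707.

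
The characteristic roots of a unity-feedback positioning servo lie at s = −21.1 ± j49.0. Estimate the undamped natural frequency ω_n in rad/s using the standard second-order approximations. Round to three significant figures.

|pole| = ω_n = √(21.1² + 49.0²) = 53.3 rad/s; ζ = cos θ = σ/ω_n = 0.396.

ω_n ≈ 53.3 rad/s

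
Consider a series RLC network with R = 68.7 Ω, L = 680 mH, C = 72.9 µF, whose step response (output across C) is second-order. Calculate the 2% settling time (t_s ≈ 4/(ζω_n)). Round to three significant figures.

For a series RLC circuit (capacitor voltage as output), ω_n = 1/√(LC) = 1/√(680 mH · 72.9 µF) = 142 rad/s.
ζ = (R/2)·√(C/L) = (68.7/2)·√(72.9 µF/680 mH) = 0.356.
t_s ≈ 4/(ζω_n) = 0.0792 s.

t_s ≈ 0.0792 s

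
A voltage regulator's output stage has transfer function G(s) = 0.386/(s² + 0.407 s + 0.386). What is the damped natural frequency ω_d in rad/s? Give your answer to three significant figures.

ω_d ≈ 0.587 rad/s

Matching coefficients with s² + 2ζω_n s + ω_n² gives ω_n² = 0.386 ⇒ ω_n = 0.621 rad/s, and ζ = 0.407/(2ω_n) = 0.328.
ω_d = 0.621·√(1 − 0.328²) = 0.587 rad/s.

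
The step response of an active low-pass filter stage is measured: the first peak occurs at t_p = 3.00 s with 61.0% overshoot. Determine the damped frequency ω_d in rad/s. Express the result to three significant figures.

ω_d ≈ 1.05 rad/s

t_p = π/ω_d, so ω_d = π/3.00 = 1.05 rad/s.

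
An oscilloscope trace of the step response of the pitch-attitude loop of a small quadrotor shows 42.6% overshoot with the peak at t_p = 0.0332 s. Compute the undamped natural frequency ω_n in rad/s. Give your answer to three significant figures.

ω_n ≈ 98.1 rad/s

The overshoot fixes ζ = −ln(OS)/√(π²+ln²(OS)) = 0.262.
t_p = π/ω_d ⇒ ω_d = 94.6 rad/s; then ω_n = ω_d/√(1−ζ²) = 98.1 rad/s.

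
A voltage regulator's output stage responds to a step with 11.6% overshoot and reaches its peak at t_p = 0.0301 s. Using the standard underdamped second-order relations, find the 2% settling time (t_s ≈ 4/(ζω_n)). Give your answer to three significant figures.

ζ from %OS: ζ = |ln 0.116|/√(π²+ln²0.116) = 0.566.
t_p = π/ω_d ⇒ ω_d = 104 rad/s; then ω_n = ω_d/√(1−ζ²) = 127 rad/s.
t_s ≈ 4/(ζω_n) = 4/(0.566·127) = 0.0559 s.

t_s ≈ 0.0559 s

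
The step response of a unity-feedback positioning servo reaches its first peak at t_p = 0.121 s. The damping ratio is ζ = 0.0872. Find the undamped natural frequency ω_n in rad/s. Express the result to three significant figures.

Peak time t_p = π/ω_d, so ω_d = π/t_p = π/0.121 = 26.0 rad/s.
ω_n = ω_d/√(1−ζ²) = 26.0/√0.992 = 26.1 rad/s.

ω_n ≈ 26.1 rad/s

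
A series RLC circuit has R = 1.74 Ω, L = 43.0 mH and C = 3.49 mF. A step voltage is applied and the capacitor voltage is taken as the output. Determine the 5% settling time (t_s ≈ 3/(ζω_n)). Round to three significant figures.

t_s ≈ 0.148 s

For a series RLC circuit (capacitor voltage as output), ω_n = 1/√(LC) = 1/√(43.0 mH · 3.49 mF) = 81.6 rad/s.
ζ = (R/2)·√(C/L) = (1.74/2)·√(3.49 mF/43.0 mH) = 0.248.
t_s ≈ 3/(ζω_n) = 0.148 s.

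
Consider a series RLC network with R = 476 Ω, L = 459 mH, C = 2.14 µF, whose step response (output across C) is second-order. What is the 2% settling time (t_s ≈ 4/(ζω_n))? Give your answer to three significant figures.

t_s ≈ 0.00771 s

For a series RLC circuit (capacitor voltage as output), ω_n = 1/√(LC) = 1/√(459 mH · 2.14 µF) = 1010 rad/s.
ζ = (R/2)·√(C/L) = (476/2)·√(2.14 µF/459 mH) = 0.514.
t_s ≈ 4/(ζω_n) = 0.00771 s.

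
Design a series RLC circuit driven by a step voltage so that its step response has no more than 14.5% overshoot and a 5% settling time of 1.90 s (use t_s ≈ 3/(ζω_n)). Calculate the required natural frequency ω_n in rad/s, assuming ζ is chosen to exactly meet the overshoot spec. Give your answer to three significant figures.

From %OS = 100·exp(−πζ/√(1−ζ²)), invert to get ζ = −ln(OS)/√(π² + ln²(OS)) with OS = 0.145.
−ln 0.145 = 1.931, so ζ = 1.931/√(π² + 3.729) = 0.524.
From t_s ≈ 3/(ζω_n): ω_n = 3/(ζ·t_s) = 3/(0.524·1.90) = 3.02 rad/s.

ω_n ≈ 3.02 rad/s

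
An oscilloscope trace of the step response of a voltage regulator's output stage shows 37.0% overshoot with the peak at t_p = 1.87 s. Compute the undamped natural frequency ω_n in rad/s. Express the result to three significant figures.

ω_n ≈ 1.76 rad/s

The overshoot fixes ζ = −ln(OS)/√(π²+ln²(OS)) = 0.302.
t_p = π/ω_d ⇒ ω_d = 1.68 rad/s; then ω_n = ω_d/√(1−ζ²) = 1.76 rad/s.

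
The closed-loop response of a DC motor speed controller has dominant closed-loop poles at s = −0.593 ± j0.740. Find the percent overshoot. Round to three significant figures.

The poles are at −σ ± jω_d with σ = 0.593 and ω_d = 0.740, so ω_n = √(σ²+ω_d²) = 0.948 rad/s and ζ = σ/ω_n = 0.625.
%OS = 100·exp(−πζ/√(1−ζ²)) = 8.07%.

%OS ≈ 8.07%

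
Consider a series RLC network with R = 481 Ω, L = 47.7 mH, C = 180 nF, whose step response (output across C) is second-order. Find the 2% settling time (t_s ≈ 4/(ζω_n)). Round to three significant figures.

t_s ≈ 0.000793 s

For a series RLC circuit (capacitor voltage as output), ω_n = 1/√(LC) = 1/√(47.7 mH · 180 nF) = 10800 rad/s.
ζ = (R/2)·√(C/L) = (481/2)·√(180 nF/47.7 mH) = 0.467.
t_s ≈ 4/(ζω_n) = 0.000793 s.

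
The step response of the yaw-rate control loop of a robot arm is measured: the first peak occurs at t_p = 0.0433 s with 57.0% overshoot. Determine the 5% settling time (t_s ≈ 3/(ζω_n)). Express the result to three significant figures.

t_s ≈ 0.231 s

From the overshoot, ζ = −ln(OS)/√(π²+ln²(OS)) = 0.176.
t_p = π/ω_d ⇒ ω_d = 72.6 rad/s; then ω_n = ω_d/√(1−ζ²) = 73.7 rad/s.
t_s ≈ 3/(ζω_n) = 3/(0.176·73.7) = 0.231 s.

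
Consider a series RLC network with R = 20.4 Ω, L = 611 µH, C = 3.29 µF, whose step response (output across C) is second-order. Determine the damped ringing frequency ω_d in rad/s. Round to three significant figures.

For a series RLC circuit (capacitor voltage as output), ω_n = 1/√(LC) = 1/√(611 µH · 3.29 µF) = 22300 rad/s.
ζ = (R/2)·√(C/L) = (20.4/2)·√(3.29 µF/611 µH) = 0.748.
The damped frequency ω_d = ω_n√(1−ζ²) = 14800 rad/s.

ω_d ≈ 14800 rad/s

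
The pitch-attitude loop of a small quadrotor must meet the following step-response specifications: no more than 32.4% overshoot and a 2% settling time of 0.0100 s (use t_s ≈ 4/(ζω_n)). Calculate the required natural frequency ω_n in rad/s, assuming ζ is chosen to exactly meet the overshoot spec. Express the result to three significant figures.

From %OS = 100·exp(−πζ/√(1−ζ²)), invert to get ζ = −ln(OS)/√(π² + ln²(OS)) with OS = 0.324.
−ln 0.324 = 1.127, so ζ = 1.127/√(π² + 1.270) = 0.338.
From t_s ≈ 4/(ζω_n): ω_n = 4/(ζ·t_s) = 4/(0.338·0.0100) = 1180 rad/s.

ω_n ≈ 1180 rad/s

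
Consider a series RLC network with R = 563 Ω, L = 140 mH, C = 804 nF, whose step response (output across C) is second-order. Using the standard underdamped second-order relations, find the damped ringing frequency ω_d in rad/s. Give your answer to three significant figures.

For a series RLC circuit (capacitor voltage as output), ω_n = 1/√(LC) = 1/√(140 mH · 804 nF) = 2980 rad/s.
ζ = (R/2)·√(C/L) = (563/2)·√(804 nF/140 mH) = 0.675.
ω_d = ω_n√(1−ζ²) = 2200 rad/s.

ω_d ≈ 2200 rad/s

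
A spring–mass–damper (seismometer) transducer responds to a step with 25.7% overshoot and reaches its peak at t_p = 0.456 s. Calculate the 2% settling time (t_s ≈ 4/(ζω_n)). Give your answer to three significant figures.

From the overshoot, ζ = −ln(OS)/√(π²+ln²(OS)) = 0.397.
t_p = π/ω_d ⇒ ω_d = 6.89 rad/s; then ω_n = ω_d/√(1−ζ²) = 7.51 rad/s.
t_s ≈ 4/(ζω_n) = 4/(0.397·7.51) = 1.34 s.

t_s ≈ 1.34 s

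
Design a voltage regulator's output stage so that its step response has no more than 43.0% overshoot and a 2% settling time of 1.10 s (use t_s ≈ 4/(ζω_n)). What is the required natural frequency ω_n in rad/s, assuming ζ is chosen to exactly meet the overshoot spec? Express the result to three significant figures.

ω_n ≈ 14.0 rad/s

Inverting the overshoot relation: ζ = |ln 0.430|/√(π² + ln²0.430) = 0.259.
From t_s ≈ 4/(ζω_n): ω_n = 4/(ζ·t_s) = 4/(0.259·1.10) = 14.0 rad/s.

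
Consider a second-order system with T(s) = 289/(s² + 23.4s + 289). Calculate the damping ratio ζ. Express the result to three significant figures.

Matching coefficients with s² + 2ζω_n s + ω_n² gives ω_n² = 289 ⇒ ω_n = 17.0 rad/s, and ζ = 23.4/(2ω_n) = 0.688.

ζ ≈ 0.688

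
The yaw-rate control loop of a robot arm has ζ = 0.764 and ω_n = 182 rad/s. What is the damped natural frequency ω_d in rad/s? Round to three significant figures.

ω_d = ω_n√(1−ζ²) = 182·√0.416 = 117 rad/s.

ω_d ≈ 117 rad/s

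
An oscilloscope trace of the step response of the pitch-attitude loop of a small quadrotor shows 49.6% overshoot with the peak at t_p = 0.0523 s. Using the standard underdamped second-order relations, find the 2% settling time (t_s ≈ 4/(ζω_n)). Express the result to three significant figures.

From the overshoot, ζ = −ln(OS)/√(π²+ln²(OS)) = 0.218.
t_p = π/ω_d ⇒ ω_d = 60.1 rad/s; then ω_n = ω_d/√(1−ζ²) = 61.5 rad/s.
t_s ≈ 4/(ζω_n) = 4/(0.218·61.5) = 0.298 s.

t_s ≈ 0.298 s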